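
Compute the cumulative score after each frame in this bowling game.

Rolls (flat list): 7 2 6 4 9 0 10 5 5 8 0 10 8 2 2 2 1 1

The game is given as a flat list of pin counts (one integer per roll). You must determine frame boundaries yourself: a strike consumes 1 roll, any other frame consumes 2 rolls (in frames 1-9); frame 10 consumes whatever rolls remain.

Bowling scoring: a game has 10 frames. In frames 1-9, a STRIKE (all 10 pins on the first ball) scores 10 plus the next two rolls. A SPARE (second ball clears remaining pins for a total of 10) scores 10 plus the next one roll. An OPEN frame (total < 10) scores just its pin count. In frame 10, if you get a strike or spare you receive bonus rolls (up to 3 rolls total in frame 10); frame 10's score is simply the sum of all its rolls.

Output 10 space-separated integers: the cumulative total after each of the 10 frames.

Frame 1: OPEN (7+2=9). Cumulative: 9
Frame 2: SPARE (6+4=10). 10 + next roll (9) = 19. Cumulative: 28
Frame 3: OPEN (9+0=9). Cumulative: 37
Frame 4: STRIKE. 10 + next two rolls (5+5) = 20. Cumulative: 57
Frame 5: SPARE (5+5=10). 10 + next roll (8) = 18. Cumulative: 75
Frame 6: OPEN (8+0=8). Cumulative: 83
Frame 7: STRIKE. 10 + next two rolls (8+2) = 20. Cumulative: 103
Frame 8: SPARE (8+2=10). 10 + next roll (2) = 12. Cumulative: 115
Frame 9: OPEN (2+2=4). Cumulative: 119
Frame 10: OPEN. Sum of all frame-10 rolls (1+1) = 2. Cumulative: 121

Answer: 9 28 37 57 75 83 103 115 119 121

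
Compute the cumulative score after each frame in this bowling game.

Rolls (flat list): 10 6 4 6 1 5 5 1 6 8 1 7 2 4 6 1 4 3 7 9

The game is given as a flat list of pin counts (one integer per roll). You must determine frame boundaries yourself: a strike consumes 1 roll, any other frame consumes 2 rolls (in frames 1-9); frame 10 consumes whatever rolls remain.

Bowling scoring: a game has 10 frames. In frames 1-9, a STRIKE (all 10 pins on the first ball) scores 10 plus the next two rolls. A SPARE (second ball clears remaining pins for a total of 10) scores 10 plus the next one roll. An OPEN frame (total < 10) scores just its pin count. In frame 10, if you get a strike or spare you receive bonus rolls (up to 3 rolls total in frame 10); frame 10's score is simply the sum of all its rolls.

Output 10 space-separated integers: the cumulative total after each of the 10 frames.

Frame 1: STRIKE. 10 + next two rolls (6+4) = 20. Cumulative: 20
Frame 2: SPARE (6+4=10). 10 + next roll (6) = 16. Cumulative: 36
Frame 3: OPEN (6+1=7). Cumulative: 43
Frame 4: SPARE (5+5=10). 10 + next roll (1) = 11. Cumulative: 54
Frame 5: OPEN (1+6=7). Cumulative: 61
Frame 6: OPEN (8+1=9). Cumulative: 70
Frame 7: OPEN (7+2=9). Cumulative: 79
Frame 8: SPARE (4+6=10). 10 + next roll (1) = 11. Cumulative: 90
Frame 9: OPEN (1+4=5). Cumulative: 95
Frame 10: SPARE. Sum of all frame-10 rolls (3+7+9) = 19. Cumulative: 114

Answer: 20 36 43 54 61 70 79 90 95 114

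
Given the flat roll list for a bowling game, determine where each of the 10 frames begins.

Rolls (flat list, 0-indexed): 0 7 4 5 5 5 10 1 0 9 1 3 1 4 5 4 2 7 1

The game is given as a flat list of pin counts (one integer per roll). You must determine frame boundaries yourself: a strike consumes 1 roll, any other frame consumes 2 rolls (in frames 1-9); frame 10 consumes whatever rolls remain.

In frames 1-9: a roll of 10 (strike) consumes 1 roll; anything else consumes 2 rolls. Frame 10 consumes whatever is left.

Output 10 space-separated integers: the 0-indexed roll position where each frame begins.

Answer: 0 2 4 6 7 9 11 13 15 17

Derivation:
Frame 1 starts at roll index 0: rolls=0,7 (sum=7), consumes 2 rolls
Frame 2 starts at roll index 2: rolls=4,5 (sum=9), consumes 2 rolls
Frame 3 starts at roll index 4: rolls=5,5 (sum=10), consumes 2 rolls
Frame 4 starts at roll index 6: roll=10 (strike), consumes 1 roll
Frame 5 starts at roll index 7: rolls=1,0 (sum=1), consumes 2 rolls
Frame 6 starts at roll index 9: rolls=9,1 (sum=10), consumes 2 rolls
Frame 7 starts at roll index 11: rolls=3,1 (sum=4), consumes 2 rolls
Frame 8 starts at roll index 13: rolls=4,5 (sum=9), consumes 2 rolls
Frame 9 starts at roll index 15: rolls=4,2 (sum=6), consumes 2 rolls
Frame 10 starts at roll index 17: 2 remaining rolls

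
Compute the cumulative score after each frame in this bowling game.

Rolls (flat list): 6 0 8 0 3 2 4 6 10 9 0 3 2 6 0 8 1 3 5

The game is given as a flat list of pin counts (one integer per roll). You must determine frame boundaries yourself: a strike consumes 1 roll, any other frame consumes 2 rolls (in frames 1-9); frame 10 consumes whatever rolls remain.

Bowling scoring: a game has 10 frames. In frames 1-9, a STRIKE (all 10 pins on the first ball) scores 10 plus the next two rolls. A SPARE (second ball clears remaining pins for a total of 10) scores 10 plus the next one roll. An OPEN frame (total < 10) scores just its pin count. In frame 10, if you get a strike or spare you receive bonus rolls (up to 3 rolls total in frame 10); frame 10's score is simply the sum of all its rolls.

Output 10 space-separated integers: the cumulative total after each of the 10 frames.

Answer: 6 14 19 39 58 67 72 78 87 95

Derivation:
Frame 1: OPEN (6+0=6). Cumulative: 6
Frame 2: OPEN (8+0=8). Cumulative: 14
Frame 3: OPEN (3+2=5). Cumulative: 19
Frame 4: SPARE (4+6=10). 10 + next roll (10) = 20. Cumulative: 39
Frame 5: STRIKE. 10 + next two rolls (9+0) = 19. Cumulative: 58
Frame 6: OPEN (9+0=9). Cumulative: 67
Frame 7: OPEN (3+2=5). Cumulative: 72
Frame 8: OPEN (6+0=6). Cumulative: 78
Frame 9: OPEN (8+1=9). Cumulative: 87
Frame 10: OPEN. Sum of all frame-10 rolls (3+5) = 8. Cumulative: 95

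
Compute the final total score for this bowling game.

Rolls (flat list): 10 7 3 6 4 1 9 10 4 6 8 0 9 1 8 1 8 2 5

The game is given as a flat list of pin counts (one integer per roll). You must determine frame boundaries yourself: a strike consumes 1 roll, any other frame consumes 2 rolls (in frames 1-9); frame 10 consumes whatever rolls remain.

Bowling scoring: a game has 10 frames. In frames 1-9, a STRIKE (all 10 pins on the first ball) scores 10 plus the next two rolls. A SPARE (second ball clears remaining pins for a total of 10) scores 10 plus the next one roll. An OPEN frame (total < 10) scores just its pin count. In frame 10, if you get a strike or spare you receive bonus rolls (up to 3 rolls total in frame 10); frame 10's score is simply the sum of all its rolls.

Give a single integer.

Frame 1: STRIKE. 10 + next two rolls (7+3) = 20. Cumulative: 20
Frame 2: SPARE (7+3=10). 10 + next roll (6) = 16. Cumulative: 36
Frame 3: SPARE (6+4=10). 10 + next roll (1) = 11. Cumulative: 47
Frame 4: SPARE (1+9=10). 10 + next roll (10) = 20. Cumulative: 67
Frame 5: STRIKE. 10 + next two rolls (4+6) = 20. Cumulative: 87
Frame 6: SPARE (4+6=10). 10 + next roll (8) = 18. Cumulative: 105
Frame 7: OPEN (8+0=8). Cumulative: 113
Frame 8: SPARE (9+1=10). 10 + next roll (8) = 18. Cumulative: 131
Frame 9: OPEN (8+1=9). Cumulative: 140
Frame 10: SPARE. Sum of all frame-10 rolls (8+2+5) = 15. Cumulative: 155

Answer: 155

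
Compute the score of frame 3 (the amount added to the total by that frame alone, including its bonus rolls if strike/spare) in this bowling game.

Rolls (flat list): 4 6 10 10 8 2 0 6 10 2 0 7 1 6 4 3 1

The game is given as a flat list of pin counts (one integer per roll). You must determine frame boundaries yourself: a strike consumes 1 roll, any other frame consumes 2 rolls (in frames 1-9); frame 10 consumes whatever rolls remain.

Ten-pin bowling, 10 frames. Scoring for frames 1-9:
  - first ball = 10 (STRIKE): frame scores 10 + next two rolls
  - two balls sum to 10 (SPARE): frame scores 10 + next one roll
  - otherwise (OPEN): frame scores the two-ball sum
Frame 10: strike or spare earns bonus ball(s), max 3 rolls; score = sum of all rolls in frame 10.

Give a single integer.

Frame 1: SPARE (4+6=10). 10 + next roll (10) = 20. Cumulative: 20
Frame 2: STRIKE. 10 + next two rolls (10+8) = 28. Cumulative: 48
Frame 3: STRIKE. 10 + next two rolls (8+2) = 20. Cumulative: 68
Frame 4: SPARE (8+2=10). 10 + next roll (0) = 10. Cumulative: 78
Frame 5: OPEN (0+6=6). Cumulative: 84

Answer: 20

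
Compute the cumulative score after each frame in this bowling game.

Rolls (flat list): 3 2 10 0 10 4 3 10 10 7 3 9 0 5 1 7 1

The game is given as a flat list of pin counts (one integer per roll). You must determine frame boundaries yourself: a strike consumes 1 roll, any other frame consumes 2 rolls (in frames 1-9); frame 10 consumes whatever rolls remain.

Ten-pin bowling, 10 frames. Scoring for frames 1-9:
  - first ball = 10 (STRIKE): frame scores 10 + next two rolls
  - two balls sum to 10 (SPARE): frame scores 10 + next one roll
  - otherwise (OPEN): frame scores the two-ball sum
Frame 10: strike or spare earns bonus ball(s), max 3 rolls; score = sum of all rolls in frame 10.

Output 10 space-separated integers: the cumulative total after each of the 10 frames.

Answer: 5 25 39 46 73 93 112 121 127 135

Derivation:
Frame 1: OPEN (3+2=5). Cumulative: 5
Frame 2: STRIKE. 10 + next two rolls (0+10) = 20. Cumulative: 25
Frame 3: SPARE (0+10=10). 10 + next roll (4) = 14. Cumulative: 39
Frame 4: OPEN (4+3=7). Cumulative: 46
Frame 5: STRIKE. 10 + next two rolls (10+7) = 27. Cumulative: 73
Frame 6: STRIKE. 10 + next two rolls (7+3) = 20. Cumulative: 93
Frame 7: SPARE (7+3=10). 10 + next roll (9) = 19. Cumulative: 112
Frame 8: OPEN (9+0=9). Cumulative: 121
Frame 9: OPEN (5+1=6). Cumulative: 127
Frame 10: OPEN. Sum of all frame-10 rolls (7+1) = 8. Cumulative: 135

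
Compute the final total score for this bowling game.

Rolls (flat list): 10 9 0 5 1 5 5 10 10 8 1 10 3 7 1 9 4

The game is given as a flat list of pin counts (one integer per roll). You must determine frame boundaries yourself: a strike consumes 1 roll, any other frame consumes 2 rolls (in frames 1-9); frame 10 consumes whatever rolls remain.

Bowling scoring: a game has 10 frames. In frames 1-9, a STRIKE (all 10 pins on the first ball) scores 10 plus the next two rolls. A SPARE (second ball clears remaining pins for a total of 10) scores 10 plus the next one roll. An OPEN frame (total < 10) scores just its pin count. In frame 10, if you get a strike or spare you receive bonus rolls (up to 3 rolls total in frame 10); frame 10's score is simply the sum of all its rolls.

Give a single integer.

Answer: 155

Derivation:
Frame 1: STRIKE. 10 + next two rolls (9+0) = 19. Cumulative: 19
Frame 2: OPEN (9+0=9). Cumulative: 28
Frame 3: OPEN (5+1=6). Cumulative: 34
Frame 4: SPARE (5+5=10). 10 + next roll (10) = 20. Cumulative: 54
Frame 5: STRIKE. 10 + next two rolls (10+8) = 28. Cumulative: 82
Frame 6: STRIKE. 10 + next two rolls (8+1) = 19. Cumulative: 101
Frame 7: OPEN (8+1=9). Cumulative: 110
Frame 8: STRIKE. 10 + next two rolls (3+7) = 20. Cumulative: 130
Frame 9: SPARE (3+7=10). 10 + next roll (1) = 11. Cumulative: 141
Frame 10: SPARE. Sum of all frame-10 rolls (1+9+4) = 14. Cumulative: 155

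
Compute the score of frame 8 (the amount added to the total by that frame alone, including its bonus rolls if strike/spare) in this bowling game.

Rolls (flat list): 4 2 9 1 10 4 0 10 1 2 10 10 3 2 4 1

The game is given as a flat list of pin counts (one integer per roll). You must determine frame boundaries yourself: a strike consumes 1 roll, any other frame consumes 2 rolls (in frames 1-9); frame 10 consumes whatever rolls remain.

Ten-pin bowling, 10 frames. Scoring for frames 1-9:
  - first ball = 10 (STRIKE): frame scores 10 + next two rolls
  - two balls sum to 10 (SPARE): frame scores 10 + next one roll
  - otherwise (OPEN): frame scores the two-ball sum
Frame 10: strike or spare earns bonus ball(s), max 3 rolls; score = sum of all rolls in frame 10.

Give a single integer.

Frame 1: OPEN (4+2=6). Cumulative: 6
Frame 2: SPARE (9+1=10). 10 + next roll (10) = 20. Cumulative: 26
Frame 3: STRIKE. 10 + next two rolls (4+0) = 14. Cumulative: 40
Frame 4: OPEN (4+0=4). Cumulative: 44
Frame 5: STRIKE. 10 + next two rolls (1+2) = 13. Cumulative: 57
Frame 6: OPEN (1+2=3). Cumulative: 60
Frame 7: STRIKE. 10 + next two rolls (10+3) = 23. Cumulative: 83
Frame 8: STRIKE. 10 + next two rolls (3+2) = 15. Cumulative: 98
Frame 9: OPEN (3+2=5). Cumulative: 103
Frame 10: OPEN. Sum of all frame-10 rolls (4+1) = 5. Cumulative: 108

Answer: 15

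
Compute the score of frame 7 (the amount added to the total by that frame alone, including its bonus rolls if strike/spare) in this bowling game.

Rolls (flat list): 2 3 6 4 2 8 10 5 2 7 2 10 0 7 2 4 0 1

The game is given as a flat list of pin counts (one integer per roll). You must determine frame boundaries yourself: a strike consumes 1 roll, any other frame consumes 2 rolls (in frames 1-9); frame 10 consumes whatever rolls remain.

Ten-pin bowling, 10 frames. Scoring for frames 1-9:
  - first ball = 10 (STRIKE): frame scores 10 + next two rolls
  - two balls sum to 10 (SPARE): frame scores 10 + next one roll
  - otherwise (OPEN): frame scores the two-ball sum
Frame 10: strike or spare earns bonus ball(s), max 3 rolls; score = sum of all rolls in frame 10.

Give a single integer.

Answer: 17

Derivation:
Frame 1: OPEN (2+3=5). Cumulative: 5
Frame 2: SPARE (6+4=10). 10 + next roll (2) = 12. Cumulative: 17
Frame 3: SPARE (2+8=10). 10 + next roll (10) = 20. Cumulative: 37
Frame 4: STRIKE. 10 + next two rolls (5+2) = 17. Cumulative: 54
Frame 5: OPEN (5+2=7). Cumulative: 61
Frame 6: OPEN (7+2=9). Cumulative: 70
Frame 7: STRIKE. 10 + next two rolls (0+7) = 17. Cumulative: 87
Frame 8: OPEN (0+7=7). Cumulative: 94
Frame 9: OPEN (2+4=6). Cumulative: 100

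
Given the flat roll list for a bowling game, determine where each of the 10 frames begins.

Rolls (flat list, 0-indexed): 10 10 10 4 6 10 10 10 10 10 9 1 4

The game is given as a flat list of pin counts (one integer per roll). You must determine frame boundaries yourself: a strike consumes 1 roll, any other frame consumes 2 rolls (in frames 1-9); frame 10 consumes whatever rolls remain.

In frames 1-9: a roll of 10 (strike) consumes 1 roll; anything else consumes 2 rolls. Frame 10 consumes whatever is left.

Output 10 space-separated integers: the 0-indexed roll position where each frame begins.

Answer: 0 1 2 3 5 6 7 8 9 10

Derivation:
Frame 1 starts at roll index 0: roll=10 (strike), consumes 1 roll
Frame 2 starts at roll index 1: roll=10 (strike), consumes 1 roll
Frame 3 starts at roll index 2: roll=10 (strike), consumes 1 roll
Frame 4 starts at roll index 3: rolls=4,6 (sum=10), consumes 2 rolls
Frame 5 starts at roll index 5: roll=10 (strike), consumes 1 roll
Frame 6 starts at roll index 6: roll=10 (strike), consumes 1 roll
Frame 7 starts at roll index 7: roll=10 (strike), consumes 1 roll
Frame 8 starts at roll index 8: roll=10 (strike), consumes 1 roll
Frame 9 starts at roll index 9: roll=10 (strike), consumes 1 roll
Frame 10 starts at roll index 10: 3 remaining rolls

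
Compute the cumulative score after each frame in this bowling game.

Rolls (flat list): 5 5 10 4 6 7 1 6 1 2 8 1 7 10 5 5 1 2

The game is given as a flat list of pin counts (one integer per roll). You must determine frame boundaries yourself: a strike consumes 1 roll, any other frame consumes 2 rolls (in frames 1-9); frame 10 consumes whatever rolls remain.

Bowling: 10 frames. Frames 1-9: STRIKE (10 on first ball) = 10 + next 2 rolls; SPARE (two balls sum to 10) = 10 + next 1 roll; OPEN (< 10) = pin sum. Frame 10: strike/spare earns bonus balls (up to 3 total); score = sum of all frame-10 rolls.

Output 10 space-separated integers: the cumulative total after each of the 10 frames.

Frame 1: SPARE (5+5=10). 10 + next roll (10) = 20. Cumulative: 20
Frame 2: STRIKE. 10 + next two rolls (4+6) = 20. Cumulative: 40
Frame 3: SPARE (4+6=10). 10 + next roll (7) = 17. Cumulative: 57
Frame 4: OPEN (7+1=8). Cumulative: 65
Frame 5: OPEN (6+1=7). Cumulative: 72
Frame 6: SPARE (2+8=10). 10 + next roll (1) = 11. Cumulative: 83
Frame 7: OPEN (1+7=8). Cumulative: 91
Frame 8: STRIKE. 10 + next two rolls (5+5) = 20. Cumulative: 111
Frame 9: SPARE (5+5=10). 10 + next roll (1) = 11. Cumulative: 122
Frame 10: OPEN. Sum of all frame-10 rolls (1+2) = 3. Cumulative: 125

Answer: 20 40 57 65 72 83 91 111 122 125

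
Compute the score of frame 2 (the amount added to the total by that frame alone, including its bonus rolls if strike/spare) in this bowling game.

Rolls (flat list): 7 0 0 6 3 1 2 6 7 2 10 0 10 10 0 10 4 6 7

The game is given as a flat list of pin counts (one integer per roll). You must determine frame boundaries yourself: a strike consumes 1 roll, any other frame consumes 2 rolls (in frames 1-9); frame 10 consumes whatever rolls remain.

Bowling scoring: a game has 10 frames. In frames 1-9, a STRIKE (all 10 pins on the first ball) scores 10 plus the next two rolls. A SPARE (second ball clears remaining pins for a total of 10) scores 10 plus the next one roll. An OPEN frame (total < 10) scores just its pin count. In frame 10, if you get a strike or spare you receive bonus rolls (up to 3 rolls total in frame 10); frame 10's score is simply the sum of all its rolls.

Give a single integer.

Answer: 6

Derivation:
Frame 1: OPEN (7+0=7). Cumulative: 7
Frame 2: OPEN (0+6=6). Cumulative: 13
Frame 3: OPEN (3+1=4). Cumulative: 17
Frame 4: OPEN (2+6=8). Cumulative: 25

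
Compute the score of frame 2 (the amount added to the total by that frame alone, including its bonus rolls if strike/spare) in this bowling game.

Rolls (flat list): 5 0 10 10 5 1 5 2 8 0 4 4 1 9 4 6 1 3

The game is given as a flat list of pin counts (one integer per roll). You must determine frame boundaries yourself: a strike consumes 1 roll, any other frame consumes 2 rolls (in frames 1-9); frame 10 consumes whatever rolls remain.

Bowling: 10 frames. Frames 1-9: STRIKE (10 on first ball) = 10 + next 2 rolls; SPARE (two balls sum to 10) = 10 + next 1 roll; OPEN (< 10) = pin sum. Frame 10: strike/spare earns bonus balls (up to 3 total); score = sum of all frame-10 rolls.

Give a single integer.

Answer: 25

Derivation:
Frame 1: OPEN (5+0=5). Cumulative: 5
Frame 2: STRIKE. 10 + next two rolls (10+5) = 25. Cumulative: 30
Frame 3: STRIKE. 10 + next two rolls (5+1) = 16. Cumulative: 46
Frame 4: OPEN (5+1=6). Cumulative: 52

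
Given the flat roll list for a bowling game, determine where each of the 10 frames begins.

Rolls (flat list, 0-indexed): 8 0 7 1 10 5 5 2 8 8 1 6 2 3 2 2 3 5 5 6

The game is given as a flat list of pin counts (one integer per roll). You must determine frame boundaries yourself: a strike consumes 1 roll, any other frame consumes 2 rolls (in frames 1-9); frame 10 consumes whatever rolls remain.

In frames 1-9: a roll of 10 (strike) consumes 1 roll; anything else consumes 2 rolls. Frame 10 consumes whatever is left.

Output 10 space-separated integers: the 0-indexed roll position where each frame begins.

Frame 1 starts at roll index 0: rolls=8,0 (sum=8), consumes 2 rolls
Frame 2 starts at roll index 2: rolls=7,1 (sum=8), consumes 2 rolls
Frame 3 starts at roll index 4: roll=10 (strike), consumes 1 roll
Frame 4 starts at roll index 5: rolls=5,5 (sum=10), consumes 2 rolls
Frame 5 starts at roll index 7: rolls=2,8 (sum=10), consumes 2 rolls
Frame 6 starts at roll index 9: rolls=8,1 (sum=9), consumes 2 rolls
Frame 7 starts at roll index 11: rolls=6,2 (sum=8), consumes 2 rolls
Frame 8 starts at roll index 13: rolls=3,2 (sum=5), consumes 2 rolls
Frame 9 starts at roll index 15: rolls=2,3 (sum=5), consumes 2 rolls
Frame 10 starts at roll index 17: 3 remaining rolls

Answer: 0 2 4 5 7 9 11 13 15 17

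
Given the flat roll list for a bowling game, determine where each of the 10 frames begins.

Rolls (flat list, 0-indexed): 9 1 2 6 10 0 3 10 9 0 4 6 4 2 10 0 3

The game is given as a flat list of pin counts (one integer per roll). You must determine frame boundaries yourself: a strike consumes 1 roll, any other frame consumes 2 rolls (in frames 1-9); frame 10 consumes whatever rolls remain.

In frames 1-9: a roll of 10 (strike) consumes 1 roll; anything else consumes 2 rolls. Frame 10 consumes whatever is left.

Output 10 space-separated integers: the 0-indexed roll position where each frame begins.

Answer: 0 2 4 5 7 8 10 12 14 15

Derivation:
Frame 1 starts at roll index 0: rolls=9,1 (sum=10), consumes 2 rolls
Frame 2 starts at roll index 2: rolls=2,6 (sum=8), consumes 2 rolls
Frame 3 starts at roll index 4: roll=10 (strike), consumes 1 roll
Frame 4 starts at roll index 5: rolls=0,3 (sum=3), consumes 2 rolls
Frame 5 starts at roll index 7: roll=10 (strike), consumes 1 roll
Frame 6 starts at roll index 8: rolls=9,0 (sum=9), consumes 2 rolls
Frame 7 starts at roll index 10: rolls=4,6 (sum=10), consumes 2 rolls
Frame 8 starts at roll index 12: rolls=4,2 (sum=6), consumes 2 rolls
Frame 9 starts at roll index 14: roll=10 (strike), consumes 1 roll
Frame 10 starts at roll index 15: 2 remaining rolls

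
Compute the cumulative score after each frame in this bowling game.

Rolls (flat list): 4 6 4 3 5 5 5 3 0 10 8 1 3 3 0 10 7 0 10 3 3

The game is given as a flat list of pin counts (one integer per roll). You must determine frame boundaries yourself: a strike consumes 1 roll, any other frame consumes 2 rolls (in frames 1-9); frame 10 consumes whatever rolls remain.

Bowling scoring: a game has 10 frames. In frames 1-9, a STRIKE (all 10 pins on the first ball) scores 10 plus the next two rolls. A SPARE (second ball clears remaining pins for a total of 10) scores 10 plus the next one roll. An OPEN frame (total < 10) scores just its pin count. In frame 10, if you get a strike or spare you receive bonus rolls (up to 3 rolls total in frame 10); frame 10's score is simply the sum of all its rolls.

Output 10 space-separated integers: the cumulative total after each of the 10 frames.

Answer: 14 21 36 44 62 71 77 94 101 117

Derivation:
Frame 1: SPARE (4+6=10). 10 + next roll (4) = 14. Cumulative: 14
Frame 2: OPEN (4+3=7). Cumulative: 21
Frame 3: SPARE (5+5=10). 10 + next roll (5) = 15. Cumulative: 36
Frame 4: OPEN (5+3=8). Cumulative: 44
Frame 5: SPARE (0+10=10). 10 + next roll (8) = 18. Cumulative: 62
Frame 6: OPEN (8+1=9). Cumulative: 71
Frame 7: OPEN (3+3=6). Cumulative: 77
Frame 8: SPARE (0+10=10). 10 + next roll (7) = 17. Cumulative: 94
Frame 9: OPEN (7+0=7). Cumulative: 101
Frame 10: STRIKE. Sum of all frame-10 rolls (10+3+3) = 16. Cumulative: 117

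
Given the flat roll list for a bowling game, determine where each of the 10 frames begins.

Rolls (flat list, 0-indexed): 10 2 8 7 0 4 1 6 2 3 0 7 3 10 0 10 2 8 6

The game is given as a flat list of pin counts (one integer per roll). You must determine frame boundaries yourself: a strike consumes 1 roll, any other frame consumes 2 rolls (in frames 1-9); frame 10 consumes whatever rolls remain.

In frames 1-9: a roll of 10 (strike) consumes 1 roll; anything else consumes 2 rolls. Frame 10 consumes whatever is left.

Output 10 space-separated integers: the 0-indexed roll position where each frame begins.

Answer: 0 1 3 5 7 9 11 13 14 16

Derivation:
Frame 1 starts at roll index 0: roll=10 (strike), consumes 1 roll
Frame 2 starts at roll index 1: rolls=2,8 (sum=10), consumes 2 rolls
Frame 3 starts at roll index 3: rolls=7,0 (sum=7), consumes 2 rolls
Frame 4 starts at roll index 5: rolls=4,1 (sum=5), consumes 2 rolls
Frame 5 starts at roll index 7: rolls=6,2 (sum=8), consumes 2 rolls
Frame 6 starts at roll index 9: rolls=3,0 (sum=3), consumes 2 rolls
Frame 7 starts at roll index 11: rolls=7,3 (sum=10), consumes 2 rolls
Frame 8 starts at roll index 13: roll=10 (strike), consumes 1 roll
Frame 9 starts at roll index 14: rolls=0,10 (sum=10), consumes 2 rolls
Frame 10 starts at roll index 16: 3 remaining rolls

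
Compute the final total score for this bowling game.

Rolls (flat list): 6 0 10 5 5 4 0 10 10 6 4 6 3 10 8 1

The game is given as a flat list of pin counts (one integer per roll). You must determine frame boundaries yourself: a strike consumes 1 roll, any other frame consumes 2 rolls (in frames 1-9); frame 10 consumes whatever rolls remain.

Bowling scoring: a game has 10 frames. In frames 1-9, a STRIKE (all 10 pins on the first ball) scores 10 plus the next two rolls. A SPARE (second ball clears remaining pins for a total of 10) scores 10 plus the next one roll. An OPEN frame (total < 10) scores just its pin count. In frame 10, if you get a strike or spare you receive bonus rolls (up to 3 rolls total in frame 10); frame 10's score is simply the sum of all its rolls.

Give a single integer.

Frame 1: OPEN (6+0=6). Cumulative: 6
Frame 2: STRIKE. 10 + next two rolls (5+5) = 20. Cumulative: 26
Frame 3: SPARE (5+5=10). 10 + next roll (4) = 14. Cumulative: 40
Frame 4: OPEN (4+0=4). Cumulative: 44
Frame 5: STRIKE. 10 + next two rolls (10+6) = 26. Cumulative: 70
Frame 6: STRIKE. 10 + next two rolls (6+4) = 20. Cumulative: 90
Frame 7: SPARE (6+4=10). 10 + next roll (6) = 16. Cumulative: 106
Frame 8: OPEN (6+3=9). Cumulative: 115
Frame 9: STRIKE. 10 + next two rolls (8+1) = 19. Cumulative: 134
Frame 10: OPEN. Sum of all frame-10 rolls (8+1) = 9. Cumulative: 143

Answer: 143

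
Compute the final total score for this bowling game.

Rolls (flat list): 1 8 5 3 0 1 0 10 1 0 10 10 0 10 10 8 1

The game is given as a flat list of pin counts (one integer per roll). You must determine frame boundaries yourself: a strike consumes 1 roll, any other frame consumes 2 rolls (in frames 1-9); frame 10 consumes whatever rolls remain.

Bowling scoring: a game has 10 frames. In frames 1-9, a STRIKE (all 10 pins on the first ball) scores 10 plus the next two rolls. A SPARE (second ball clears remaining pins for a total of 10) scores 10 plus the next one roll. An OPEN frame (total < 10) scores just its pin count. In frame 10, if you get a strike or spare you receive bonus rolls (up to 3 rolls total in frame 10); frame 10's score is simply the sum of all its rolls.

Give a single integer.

Frame 1: OPEN (1+8=9). Cumulative: 9
Frame 2: OPEN (5+3=8). Cumulative: 17
Frame 3: OPEN (0+1=1). Cumulative: 18
Frame 4: SPARE (0+10=10). 10 + next roll (1) = 11. Cumulative: 29
Frame 5: OPEN (1+0=1). Cumulative: 30
Frame 6: STRIKE. 10 + next two rolls (10+0) = 20. Cumulative: 50
Frame 7: STRIKE. 10 + next two rolls (0+10) = 20. Cumulative: 70
Frame 8: SPARE (0+10=10). 10 + next roll (10) = 20. Cumulative: 90
Frame 9: STRIKE. 10 + next two rolls (8+1) = 19. Cumulative: 109
Frame 10: OPEN. Sum of all frame-10 rolls (8+1) = 9. Cumulative: 118

Answer: 118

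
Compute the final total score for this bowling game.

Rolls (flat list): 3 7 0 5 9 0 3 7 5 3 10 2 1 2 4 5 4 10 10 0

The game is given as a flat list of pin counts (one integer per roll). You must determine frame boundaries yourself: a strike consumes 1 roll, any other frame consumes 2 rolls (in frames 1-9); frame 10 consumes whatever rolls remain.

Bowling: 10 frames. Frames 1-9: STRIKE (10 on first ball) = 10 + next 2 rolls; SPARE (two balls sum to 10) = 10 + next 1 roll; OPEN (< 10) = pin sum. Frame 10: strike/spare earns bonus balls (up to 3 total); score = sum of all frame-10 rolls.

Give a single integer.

Answer: 98

Derivation:
Frame 1: SPARE (3+7=10). 10 + next roll (0) = 10. Cumulative: 10
Frame 2: OPEN (0+5=5). Cumulative: 15
Frame 3: OPEN (9+0=9). Cumulative: 24
Frame 4: SPARE (3+7=10). 10 + next roll (5) = 15. Cumulative: 39
Frame 5: OPEN (5+3=8). Cumulative: 47
Frame 6: STRIKE. 10 + next two rolls (2+1) = 13. Cumulative: 60
Frame 7: OPEN (2+1=3). Cumulative: 63
Frame 8: OPEN (2+4=6). Cumulative: 69
Frame 9: OPEN (5+4=9). Cumulative: 78
Frame 10: STRIKE. Sum of all frame-10 rolls (10+10+0) = 20. Cumulative: 98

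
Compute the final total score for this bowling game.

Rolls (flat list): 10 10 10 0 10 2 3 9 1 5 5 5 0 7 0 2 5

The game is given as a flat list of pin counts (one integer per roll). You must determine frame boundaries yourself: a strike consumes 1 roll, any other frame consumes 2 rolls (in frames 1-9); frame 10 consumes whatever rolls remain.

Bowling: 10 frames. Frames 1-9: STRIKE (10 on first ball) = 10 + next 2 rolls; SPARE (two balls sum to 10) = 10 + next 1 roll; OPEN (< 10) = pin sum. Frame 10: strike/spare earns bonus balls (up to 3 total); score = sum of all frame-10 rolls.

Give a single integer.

Frame 1: STRIKE. 10 + next two rolls (10+10) = 30. Cumulative: 30
Frame 2: STRIKE. 10 + next two rolls (10+0) = 20. Cumulative: 50
Frame 3: STRIKE. 10 + next two rolls (0+10) = 20. Cumulative: 70
Frame 4: SPARE (0+10=10). 10 + next roll (2) = 12. Cumulative: 82
Frame 5: OPEN (2+3=5). Cumulative: 87
Frame 6: SPARE (9+1=10). 10 + next roll (5) = 15. Cumulative: 102
Frame 7: SPARE (5+5=10). 10 + next roll (5) = 15. Cumulative: 117
Frame 8: OPEN (5+0=5). Cumulative: 122
Frame 9: OPEN (7+0=7). Cumulative: 129
Frame 10: OPEN. Sum of all frame-10 rolls (2+5) = 7. Cumulative: 136

Answer: 136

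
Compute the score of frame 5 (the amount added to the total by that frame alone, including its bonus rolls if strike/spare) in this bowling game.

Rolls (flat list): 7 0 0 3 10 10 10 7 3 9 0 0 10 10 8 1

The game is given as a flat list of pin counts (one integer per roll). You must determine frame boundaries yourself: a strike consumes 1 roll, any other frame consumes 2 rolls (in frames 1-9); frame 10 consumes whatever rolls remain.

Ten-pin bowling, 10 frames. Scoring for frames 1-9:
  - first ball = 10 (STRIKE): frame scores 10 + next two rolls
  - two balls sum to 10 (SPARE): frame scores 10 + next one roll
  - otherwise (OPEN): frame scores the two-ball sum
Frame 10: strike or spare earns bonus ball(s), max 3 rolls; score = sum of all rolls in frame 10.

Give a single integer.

Answer: 20

Derivation:
Frame 1: OPEN (7+0=7). Cumulative: 7
Frame 2: OPEN (0+3=3). Cumulative: 10
Frame 3: STRIKE. 10 + next two rolls (10+10) = 30. Cumulative: 40
Frame 4: STRIKE. 10 + next two rolls (10+7) = 27. Cumulative: 67
Frame 5: STRIKE. 10 + next two rolls (7+3) = 20. Cumulative: 87
Frame 6: SPARE (7+3=10). 10 + next roll (9) = 19. Cumulative: 106
Frame 7: OPEN (9+0=9). Cumulative: 115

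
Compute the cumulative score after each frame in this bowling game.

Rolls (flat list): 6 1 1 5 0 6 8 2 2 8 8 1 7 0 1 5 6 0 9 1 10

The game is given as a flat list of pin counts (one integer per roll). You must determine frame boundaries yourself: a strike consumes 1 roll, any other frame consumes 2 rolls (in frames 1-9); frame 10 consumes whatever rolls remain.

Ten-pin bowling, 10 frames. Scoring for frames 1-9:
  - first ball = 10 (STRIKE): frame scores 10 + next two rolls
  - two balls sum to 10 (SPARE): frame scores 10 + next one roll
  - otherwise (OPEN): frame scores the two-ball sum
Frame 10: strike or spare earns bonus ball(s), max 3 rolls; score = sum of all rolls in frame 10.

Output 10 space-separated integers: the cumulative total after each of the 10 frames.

Answer: 7 13 19 31 49 58 65 71 77 97

Derivation:
Frame 1: OPEN (6+1=7). Cumulative: 7
Frame 2: OPEN (1+5=6). Cumulative: 13
Frame 3: OPEN (0+6=6). Cumulative: 19
Frame 4: SPARE (8+2=10). 10 + next roll (2) = 12. Cumulative: 31
Frame 5: SPARE (2+8=10). 10 + next roll (8) = 18. Cumulative: 49
Frame 6: OPEN (8+1=9). Cumulative: 58
Frame 7: OPEN (7+0=7). Cumulative: 65
Frame 8: OPEN (1+5=6). Cumulative: 71
Frame 9: OPEN (6+0=6). Cumulative: 77
Frame 10: SPARE. Sum of all frame-10 rolls (9+1+10) = 20. Cumulative: 97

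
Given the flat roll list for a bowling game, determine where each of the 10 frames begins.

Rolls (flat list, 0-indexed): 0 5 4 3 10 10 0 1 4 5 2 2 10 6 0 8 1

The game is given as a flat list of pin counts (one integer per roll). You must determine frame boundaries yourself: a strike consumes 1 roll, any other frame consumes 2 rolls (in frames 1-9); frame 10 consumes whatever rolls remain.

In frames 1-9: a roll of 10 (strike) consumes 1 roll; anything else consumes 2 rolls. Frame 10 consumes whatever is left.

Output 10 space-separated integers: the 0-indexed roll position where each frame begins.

Frame 1 starts at roll index 0: rolls=0,5 (sum=5), consumes 2 rolls
Frame 2 starts at roll index 2: rolls=4,3 (sum=7), consumes 2 rolls
Frame 3 starts at roll index 4: roll=10 (strike), consumes 1 roll
Frame 4 starts at roll index 5: roll=10 (strike), consumes 1 roll
Frame 5 starts at roll index 6: rolls=0,1 (sum=1), consumes 2 rolls
Frame 6 starts at roll index 8: rolls=4,5 (sum=9), consumes 2 rolls
Frame 7 starts at roll index 10: rolls=2,2 (sum=4), consumes 2 rolls
Frame 8 starts at roll index 12: roll=10 (strike), consumes 1 roll
Frame 9 starts at roll index 13: rolls=6,0 (sum=6), consumes 2 rolls
Frame 10 starts at roll index 15: 2 remaining rolls

Answer: 0 2 4 5 6 8 10 12 13 15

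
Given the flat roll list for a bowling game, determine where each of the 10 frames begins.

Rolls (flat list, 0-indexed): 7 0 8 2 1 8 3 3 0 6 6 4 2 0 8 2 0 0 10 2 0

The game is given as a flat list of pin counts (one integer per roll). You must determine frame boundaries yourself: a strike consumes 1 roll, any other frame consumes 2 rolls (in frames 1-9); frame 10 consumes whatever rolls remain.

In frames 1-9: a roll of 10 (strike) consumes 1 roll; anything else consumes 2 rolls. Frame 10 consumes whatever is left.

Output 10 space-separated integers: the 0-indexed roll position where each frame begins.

Frame 1 starts at roll index 0: rolls=7,0 (sum=7), consumes 2 rolls
Frame 2 starts at roll index 2: rolls=8,2 (sum=10), consumes 2 rolls
Frame 3 starts at roll index 4: rolls=1,8 (sum=9), consumes 2 rolls
Frame 4 starts at roll index 6: rolls=3,3 (sum=6), consumes 2 rolls
Frame 5 starts at roll index 8: rolls=0,6 (sum=6), consumes 2 rolls
Frame 6 starts at roll index 10: rolls=6,4 (sum=10), consumes 2 rolls
Frame 7 starts at roll index 12: rolls=2,0 (sum=2), consumes 2 rolls
Frame 8 starts at roll index 14: rolls=8,2 (sum=10), consumes 2 rolls
Frame 9 starts at roll index 16: rolls=0,0 (sum=0), consumes 2 rolls
Frame 10 starts at roll index 18: 3 remaining rolls

Answer: 0 2 4 6 8 10 12 14 16 18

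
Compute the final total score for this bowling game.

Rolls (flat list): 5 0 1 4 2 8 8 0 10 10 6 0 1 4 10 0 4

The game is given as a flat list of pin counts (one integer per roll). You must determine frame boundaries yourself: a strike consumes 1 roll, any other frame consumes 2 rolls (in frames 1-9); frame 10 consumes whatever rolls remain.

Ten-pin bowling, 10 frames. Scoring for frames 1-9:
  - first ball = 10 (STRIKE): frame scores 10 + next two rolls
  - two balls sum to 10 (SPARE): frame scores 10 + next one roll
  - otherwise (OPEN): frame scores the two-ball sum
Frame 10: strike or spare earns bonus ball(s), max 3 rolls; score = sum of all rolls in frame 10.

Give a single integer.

Frame 1: OPEN (5+0=5). Cumulative: 5
Frame 2: OPEN (1+4=5). Cumulative: 10
Frame 3: SPARE (2+8=10). 10 + next roll (8) = 18. Cumulative: 28
Frame 4: OPEN (8+0=8). Cumulative: 36
Frame 5: STRIKE. 10 + next two rolls (10+6) = 26. Cumulative: 62
Frame 6: STRIKE. 10 + next two rolls (6+0) = 16. Cumulative: 78
Frame 7: OPEN (6+0=6). Cumulative: 84
Frame 8: OPEN (1+4=5). Cumulative: 89
Frame 9: STRIKE. 10 + next two rolls (0+4) = 14. Cumulative: 103
Frame 10: OPEN. Sum of all frame-10 rolls (0+4) = 4. Cumulative: 107

Answer: 107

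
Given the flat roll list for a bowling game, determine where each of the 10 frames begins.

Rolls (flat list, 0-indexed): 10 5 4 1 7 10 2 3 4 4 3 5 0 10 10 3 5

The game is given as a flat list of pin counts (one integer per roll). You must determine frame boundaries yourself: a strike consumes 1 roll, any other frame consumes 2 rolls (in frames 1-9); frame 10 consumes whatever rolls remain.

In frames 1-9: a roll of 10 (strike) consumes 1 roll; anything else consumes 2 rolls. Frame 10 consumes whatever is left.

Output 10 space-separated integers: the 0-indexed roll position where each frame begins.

Answer: 0 1 3 5 6 8 10 12 14 15

Derivation:
Frame 1 starts at roll index 0: roll=10 (strike), consumes 1 roll
Frame 2 starts at roll index 1: rolls=5,4 (sum=9), consumes 2 rolls
Frame 3 starts at roll index 3: rolls=1,7 (sum=8), consumes 2 rolls
Frame 4 starts at roll index 5: roll=10 (strike), consumes 1 roll
Frame 5 starts at roll index 6: rolls=2,3 (sum=5), consumes 2 rolls
Frame 6 starts at roll index 8: rolls=4,4 (sum=8), consumes 2 rolls
Frame 7 starts at roll index 10: rolls=3,5 (sum=8), consumes 2 rolls
Frame 8 starts at roll index 12: rolls=0,10 (sum=10), consumes 2 rolls
Frame 9 starts at roll index 14: roll=10 (strike), consumes 1 roll
Frame 10 starts at roll index 15: 2 remaining rolls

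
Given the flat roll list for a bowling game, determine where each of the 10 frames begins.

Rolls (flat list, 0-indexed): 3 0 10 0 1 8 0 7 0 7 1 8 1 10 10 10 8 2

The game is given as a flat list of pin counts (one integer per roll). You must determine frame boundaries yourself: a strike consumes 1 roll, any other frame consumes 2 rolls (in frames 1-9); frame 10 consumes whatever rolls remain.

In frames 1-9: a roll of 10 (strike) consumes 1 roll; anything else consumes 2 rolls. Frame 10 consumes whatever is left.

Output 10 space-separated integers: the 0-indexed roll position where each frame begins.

Answer: 0 2 3 5 7 9 11 13 14 15

Derivation:
Frame 1 starts at roll index 0: rolls=3,0 (sum=3), consumes 2 rolls
Frame 2 starts at roll index 2: roll=10 (strike), consumes 1 roll
Frame 3 starts at roll index 3: rolls=0,1 (sum=1), consumes 2 rolls
Frame 4 starts at roll index 5: rolls=8,0 (sum=8), consumes 2 rolls
Frame 5 starts at roll index 7: rolls=7,0 (sum=7), consumes 2 rolls
Frame 6 starts at roll index 9: rolls=7,1 (sum=8), consumes 2 rolls
Frame 7 starts at roll index 11: rolls=8,1 (sum=9), consumes 2 rolls
Frame 8 starts at roll index 13: roll=10 (strike), consumes 1 roll
Frame 9 starts at roll index 14: roll=10 (strike), consumes 1 roll
Frame 10 starts at roll index 15: 3 remaining rolls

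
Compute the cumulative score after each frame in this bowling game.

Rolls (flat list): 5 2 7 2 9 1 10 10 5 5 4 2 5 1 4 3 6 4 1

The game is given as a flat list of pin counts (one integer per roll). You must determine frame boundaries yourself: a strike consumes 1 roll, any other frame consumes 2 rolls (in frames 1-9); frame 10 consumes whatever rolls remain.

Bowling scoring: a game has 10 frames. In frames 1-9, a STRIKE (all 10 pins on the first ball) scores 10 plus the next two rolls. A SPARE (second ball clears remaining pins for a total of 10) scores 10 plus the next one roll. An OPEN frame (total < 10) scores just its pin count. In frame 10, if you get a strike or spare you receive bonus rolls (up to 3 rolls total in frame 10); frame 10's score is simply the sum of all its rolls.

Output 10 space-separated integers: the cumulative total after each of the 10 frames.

Answer: 7 16 36 61 81 95 101 107 114 125

Derivation:
Frame 1: OPEN (5+2=7). Cumulative: 7
Frame 2: OPEN (7+2=9). Cumulative: 16
Frame 3: SPARE (9+1=10). 10 + next roll (10) = 20. Cumulative: 36
Frame 4: STRIKE. 10 + next two rolls (10+5) = 25. Cumulative: 61
Frame 5: STRIKE. 10 + next two rolls (5+5) = 20. Cumulative: 81
Frame 6: SPARE (5+5=10). 10 + next roll (4) = 14. Cumulative: 95
Frame 7: OPEN (4+2=6). Cumulative: 101
Frame 8: OPEN (5+1=6). Cumulative: 107
Frame 9: OPEN (4+3=7). Cumulative: 114
Frame 10: SPARE. Sum of all frame-10 rolls (6+4+1) = 11. Cumulative: 125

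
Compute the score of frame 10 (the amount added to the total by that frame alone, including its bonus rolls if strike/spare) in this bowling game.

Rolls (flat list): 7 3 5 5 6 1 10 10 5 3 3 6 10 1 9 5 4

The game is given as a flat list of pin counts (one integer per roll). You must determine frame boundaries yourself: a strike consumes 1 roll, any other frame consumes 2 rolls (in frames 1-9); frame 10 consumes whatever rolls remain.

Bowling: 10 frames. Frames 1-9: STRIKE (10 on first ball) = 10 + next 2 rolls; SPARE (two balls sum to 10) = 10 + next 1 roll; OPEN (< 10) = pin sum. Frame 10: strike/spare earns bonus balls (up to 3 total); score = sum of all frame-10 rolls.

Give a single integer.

Answer: 9

Derivation:
Frame 1: SPARE (7+3=10). 10 + next roll (5) = 15. Cumulative: 15
Frame 2: SPARE (5+5=10). 10 + next roll (6) = 16. Cumulative: 31
Frame 3: OPEN (6+1=7). Cumulative: 38
Frame 4: STRIKE. 10 + next two rolls (10+5) = 25. Cumulative: 63
Frame 5: STRIKE. 10 + next two rolls (5+3) = 18. Cumulative: 81
Frame 6: OPEN (5+3=8). Cumulative: 89
Frame 7: OPEN (3+6=9). Cumulative: 98
Frame 8: STRIKE. 10 + next two rolls (1+9) = 20. Cumulative: 118
Frame 9: SPARE (1+9=10). 10 + next roll (5) = 15. Cumulative: 133
Frame 10: OPEN. Sum of all frame-10 rolls (5+4) = 9. Cumulative: 142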